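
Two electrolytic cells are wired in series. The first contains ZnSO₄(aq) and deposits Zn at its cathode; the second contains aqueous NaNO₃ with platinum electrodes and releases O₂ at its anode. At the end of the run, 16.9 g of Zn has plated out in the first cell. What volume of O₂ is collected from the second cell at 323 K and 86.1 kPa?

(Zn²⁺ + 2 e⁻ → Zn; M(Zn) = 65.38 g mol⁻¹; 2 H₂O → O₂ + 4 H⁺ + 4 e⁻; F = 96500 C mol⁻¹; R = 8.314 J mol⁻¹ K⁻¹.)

n(Zn) = 16.9 / 65.38 = 0.2585 mol, so n(e⁻) = 2 × 0.2585 = 0.5170 mol.
The cells are in series, so the same 0.5170 mol of electrons passes through the second cell.
2 H₂O → O₂ + 4 H⁺ + 4 e⁻ — 4 mol e⁻ per mol O₂, so n(O₂) = 0.5170/4 = 0.1292 mol.
V = nRT/P = (0.1292 × 8.314 × 323) / (86.1 × 10³) = 0.00403 m³ = 4.03 L.

4.03 L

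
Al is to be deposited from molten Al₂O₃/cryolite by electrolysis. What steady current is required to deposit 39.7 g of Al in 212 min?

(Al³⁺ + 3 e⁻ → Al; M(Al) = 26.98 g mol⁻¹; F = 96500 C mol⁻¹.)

33.5 A

n(Al) = 39.7 / 26.98 = 1.471 mol.
n(e⁻) = 3 × 1.471 = 4.414 mol.
Q = n(e⁻)·F = 4.414 × 96500 = 426000 C.
I = Q/t = 426000 / 12720 s = 33.5 A.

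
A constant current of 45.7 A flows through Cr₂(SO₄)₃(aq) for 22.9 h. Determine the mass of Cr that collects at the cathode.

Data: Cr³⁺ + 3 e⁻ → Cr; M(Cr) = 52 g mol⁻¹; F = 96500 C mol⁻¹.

677 g

Q = I·t = 45.70 A × 82440 s = 3768000 C.
n(e⁻) = Q/F = 3768000 / 96500 = 39.04 mol.
Cr³⁺ + 3 e⁻ → Cr, so n(Cr) = n(e⁻)/3 = 13.01 mol.
m = n·M = 13.01 × 52 = 677 g.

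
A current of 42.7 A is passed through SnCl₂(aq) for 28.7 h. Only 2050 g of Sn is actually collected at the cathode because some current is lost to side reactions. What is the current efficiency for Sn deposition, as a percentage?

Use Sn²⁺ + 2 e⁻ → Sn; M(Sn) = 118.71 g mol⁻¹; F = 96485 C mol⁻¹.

Q = I·t = 42.70 × 103320 = 4412000 C; n(e⁻) = 4412000/96485 = 45.72 mol.
Theoretical n(Sn) = n(e⁻)/2 = 22.86 mol, i.e. m_theo = 22.86 × 118.71 = 2714 g.
Efficiency = m_actual / m_theo = 2050 / 2714 = 75.5 %.

75.5 %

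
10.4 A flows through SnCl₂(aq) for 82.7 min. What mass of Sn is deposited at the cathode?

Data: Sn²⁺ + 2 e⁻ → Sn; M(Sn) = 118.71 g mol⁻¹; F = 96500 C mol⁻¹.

Q = I·t = 10.40 A × 4962.0 s = 51600 C.
n(e⁻) = Q/F = 51600 / 96500 = 0.5348 mol.
Sn²⁺ + 2 e⁻ → Sn, so n(Sn) = n(e⁻)/2 = 0.2674 mol.
m = n·M = 0.2674 × 118.71 = 31.7 g.

31.7 g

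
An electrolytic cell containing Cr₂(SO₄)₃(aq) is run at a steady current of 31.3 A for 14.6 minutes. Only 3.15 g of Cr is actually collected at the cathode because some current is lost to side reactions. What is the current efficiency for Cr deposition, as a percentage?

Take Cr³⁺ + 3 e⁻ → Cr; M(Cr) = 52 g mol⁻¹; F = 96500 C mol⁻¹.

Q = I·t = 31.30 × 876.00 = 27420 C; n(e⁻) = 27420/96500 = 0.2841 mol.
Theoretical n(Cr) = n(e⁻)/3 = 0.09471 mol, i.e. m_theo = 0.09471 × 52 = 4.925 g.
Efficiency = m_actual / m_theo = 3.15 / 4.925 = 64.0 %.

64.0 %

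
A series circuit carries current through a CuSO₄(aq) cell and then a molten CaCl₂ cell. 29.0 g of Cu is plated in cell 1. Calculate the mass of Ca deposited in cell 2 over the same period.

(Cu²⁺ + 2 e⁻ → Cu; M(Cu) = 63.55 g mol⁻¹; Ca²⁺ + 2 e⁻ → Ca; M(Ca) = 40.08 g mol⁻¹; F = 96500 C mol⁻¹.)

n(Cu) = 29.0 / 63.55 = 0.4563 mol.
Since Cu²⁺ + 2 e⁻ → Cu, n(e⁻) passed = 2 × 0.4563 = 0.9127 mol.
Cells in series carry the same charge, so the same 0.9127 mol of electrons passes through cell 2.
Ca²⁺ + 2 e⁻ → Ca, so n(Ca) = 0.9127 / 2 = 0.4563 mol.
m(Ca) = 0.4563 × 40.08 = 18.3 g.

18.3 g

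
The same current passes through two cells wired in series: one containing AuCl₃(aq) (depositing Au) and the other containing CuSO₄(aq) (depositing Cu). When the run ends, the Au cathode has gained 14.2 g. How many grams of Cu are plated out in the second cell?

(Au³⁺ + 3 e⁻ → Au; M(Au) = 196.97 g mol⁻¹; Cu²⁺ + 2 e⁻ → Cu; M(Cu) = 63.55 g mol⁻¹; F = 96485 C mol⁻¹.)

6.87 g

n(Au) = 14.2 / 196.97 = 0.07209 mol.
Since Au³⁺ + 3 e⁻ → Au, n(e⁻) passed = 3 × 0.07209 = 0.2163 mol.
Cells in series carry the same charge, so the same 0.2163 mol of electrons passes through cell 2.
Cu²⁺ + 2 e⁻ → Cu, so n(Cu) = 0.2163 / 2 = 0.1081 mol.
m(Cu) = 0.1081 × 63.55 = 6.87 g.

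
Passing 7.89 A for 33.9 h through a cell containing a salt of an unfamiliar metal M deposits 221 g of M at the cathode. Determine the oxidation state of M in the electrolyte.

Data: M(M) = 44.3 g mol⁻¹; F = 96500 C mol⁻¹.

Q = I·t = 7.890 A × 122040 s = 962900 C, so n(e⁻) = 962900/96500 = 9.978 mol.
n(M) deposited = 221 / 44.3 = 4.989 mol.
Electrons per atom = n(e⁻)/n(M) = 9.978 / 4.989 = 2.00 ≈ 2, so the ion is M²⁺.

+2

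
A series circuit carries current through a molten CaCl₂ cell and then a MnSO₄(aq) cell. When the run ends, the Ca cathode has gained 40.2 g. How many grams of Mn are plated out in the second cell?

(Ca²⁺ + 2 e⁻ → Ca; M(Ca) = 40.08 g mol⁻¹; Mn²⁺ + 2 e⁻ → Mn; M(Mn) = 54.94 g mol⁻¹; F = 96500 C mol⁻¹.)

55.1 g

n(Ca) = 40.2 / 40.08 = 1.003 mol.
Since Ca²⁺ + 2 e⁻ → Ca, n(e⁻) passed = 2 × 1.003 = 2.006 mol.
Cells in series carry the same charge, so the same 2.006 mol of electrons passes through cell 2.
Mn²⁺ + 2 e⁻ → Mn, so n(Mn) = 2.006 / 2 = 1.003 mol.
m(Mn) = 1.003 × 54.94 = 55.1 g.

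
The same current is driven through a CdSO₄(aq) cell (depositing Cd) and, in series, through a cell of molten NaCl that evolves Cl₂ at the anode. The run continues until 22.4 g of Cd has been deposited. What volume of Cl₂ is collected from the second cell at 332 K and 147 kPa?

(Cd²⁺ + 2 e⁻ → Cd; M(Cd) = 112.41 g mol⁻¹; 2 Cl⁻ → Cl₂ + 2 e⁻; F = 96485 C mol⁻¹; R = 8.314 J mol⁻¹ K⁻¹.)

n(Cd) = 22.4 / 112.41 = 0.1993 mol, so n(e⁻) = 2 × 0.1993 = 0.3985 mol.
The cells are in series, so the same 0.3985 mol of electrons passes through the second cell.
2 Cl⁻ → Cl₂ + 2 e⁻ — 2 mol e⁻ per mol Cl₂, so n(Cl₂) = 0.3985/2 = 0.1993 mol.
V = nRT/P = (0.1993 × 8.314 × 332) / (147 × 10³) = 0.00374 m³ = 3.74 L.

3.74 L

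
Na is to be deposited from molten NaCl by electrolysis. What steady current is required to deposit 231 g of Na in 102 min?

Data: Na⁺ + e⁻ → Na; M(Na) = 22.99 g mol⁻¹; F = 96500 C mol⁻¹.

158 A

n(Na) = 231 / 22.99 = 10.05 mol.
n(e⁻) = 1 × 10.05 = 10.05 mol.
Q = n(e⁻)·F = 10.05 × 96500 = 969600 C.
I = Q/t = 969600 / 6120.0 s = 158 A.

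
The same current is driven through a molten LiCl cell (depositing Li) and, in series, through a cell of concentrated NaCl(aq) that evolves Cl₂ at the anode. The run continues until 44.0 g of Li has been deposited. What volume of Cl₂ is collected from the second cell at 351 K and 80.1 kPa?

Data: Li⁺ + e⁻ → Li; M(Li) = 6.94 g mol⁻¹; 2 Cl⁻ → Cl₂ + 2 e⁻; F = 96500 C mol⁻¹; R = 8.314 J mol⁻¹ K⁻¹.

n(Li) = 44.0 / 6.94 = 6.340 mol, so n(e⁻) = 1 × 6.340 = 6.340 mol.
The cells are in series, so the same 6.340 mol of electrons passes through the second cell.
2 Cl⁻ → Cl₂ + 2 e⁻ — 2 mol e⁻ per mol Cl₂, so n(Cl₂) = 6.340/2 = 3.170 mol.
V = nRT/P = (3.170 × 8.314 × 351) / (80.1 × 10³) = 0.115 m³ = 115 L.

115 L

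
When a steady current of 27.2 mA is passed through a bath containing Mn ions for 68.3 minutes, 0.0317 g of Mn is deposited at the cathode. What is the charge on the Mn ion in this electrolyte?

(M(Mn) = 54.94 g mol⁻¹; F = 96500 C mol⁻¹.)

+2

Q = I·t = 0.02720 A × 4098.0 s = 111.5 C, so n(e⁻) = 111.5/96500 = 0.001155 mol.
n(Mn) deposited = 0.0317 / 54.94 = 0.0005770 mol.
Electrons per atom = n(e⁻)/n(Mn) = 0.001155 / 0.0005770 = 2.00 ≈ 2, so the ion is Mn²⁺.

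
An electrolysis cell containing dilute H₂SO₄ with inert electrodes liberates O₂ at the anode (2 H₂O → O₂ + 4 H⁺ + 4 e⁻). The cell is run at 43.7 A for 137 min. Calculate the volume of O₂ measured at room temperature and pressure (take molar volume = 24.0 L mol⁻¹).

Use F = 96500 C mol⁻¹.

22.3 L

Q = I·t = 43.70 A × 8220.0 s = 359200 C.
n(e⁻) = Q/F = 359200 / 96500 = 3.722 mol.
4 electrons are transferred per O₂ molecule, so n(O₂) = 3.722 / 4 = 0.9306 mol.
V = n × V_m = 0.9306 × 24.0 = 22.3 L.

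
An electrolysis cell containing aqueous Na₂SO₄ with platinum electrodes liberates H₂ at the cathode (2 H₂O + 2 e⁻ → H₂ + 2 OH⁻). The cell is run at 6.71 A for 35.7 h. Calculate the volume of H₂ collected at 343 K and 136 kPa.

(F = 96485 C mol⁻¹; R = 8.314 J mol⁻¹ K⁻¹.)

93.7 L

Q = I·t = 6.710 A × 128520 s = 862400 C.
n(e⁻) = Q/F = 862400 / 96485 = 8.938 mol.
2 electrons are transferred per H₂ molecule, so n(H₂) = 8.938 / 2 = 4.469 mol.
V = nRT/P = (4.469 × 8.314 × 343) / (136 × 10³ Pa) = 0.0937 m³ = 93.7 L.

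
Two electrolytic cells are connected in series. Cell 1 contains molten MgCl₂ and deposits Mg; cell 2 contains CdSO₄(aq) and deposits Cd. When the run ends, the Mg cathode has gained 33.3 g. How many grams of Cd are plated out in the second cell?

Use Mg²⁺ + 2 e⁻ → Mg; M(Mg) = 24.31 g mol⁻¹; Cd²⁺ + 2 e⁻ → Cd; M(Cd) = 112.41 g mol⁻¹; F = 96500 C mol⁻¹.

n(Mg) = 33.3 / 24.31 = 1.370 mol.
Since Mg²⁺ + 2 e⁻ → Mg, n(e⁻) passed = 2 × 1.370 = 2.740 mol.
Cells in series carry the same charge, so the same 2.740 mol of electrons passes through cell 2.
Cd²⁺ + 2 e⁻ → Cd, so n(Cd) = 2.740 / 2 = 1.370 mol.
m(Cd) = 1.370 × 112.41 = 154 g.

154 g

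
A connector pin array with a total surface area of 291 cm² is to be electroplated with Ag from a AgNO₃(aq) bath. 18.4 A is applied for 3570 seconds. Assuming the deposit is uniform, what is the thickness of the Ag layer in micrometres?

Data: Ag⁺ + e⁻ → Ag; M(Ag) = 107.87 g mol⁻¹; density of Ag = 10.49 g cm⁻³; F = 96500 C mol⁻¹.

241 μm

Q = I·t = 18.40 × 3570.0 = 65690 C; n(e⁻) = 0.6807 mol.
n(Ag) = n(e⁻)/1 = 0.6807 mol, so m = 0.6807 × 107.87 = 73.43 g.
Volume = m/ρ = 73.43 / 10.49 = 7.000 cm³.
Thickness = V/A = 7.000 / 291 = 0.0241 cm = 241 μm.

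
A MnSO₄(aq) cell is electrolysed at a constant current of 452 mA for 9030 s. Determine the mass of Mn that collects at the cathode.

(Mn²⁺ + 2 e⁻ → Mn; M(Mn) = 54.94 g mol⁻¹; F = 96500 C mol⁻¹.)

1.16 g

Q = I·t = 0.4520 A × 9030.0 s = 4082 C.
n(e⁻) = Q/F = 4082 / 96500 = 0.04230 mol.
Mn²⁺ + 2 e⁻ → Mn, so n(Mn) = n(e⁻)/2 = 0.02115 mol.
m = n·M = 0.02115 × 54.94 = 1.16 g.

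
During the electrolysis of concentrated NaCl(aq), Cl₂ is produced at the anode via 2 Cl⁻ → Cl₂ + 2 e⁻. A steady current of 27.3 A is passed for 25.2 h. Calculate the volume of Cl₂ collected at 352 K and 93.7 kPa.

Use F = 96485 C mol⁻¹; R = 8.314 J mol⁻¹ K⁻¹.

Q = I·t = 27.30 A × 90720 s = 2477000 C.
n(e⁻) = Q/F = 2477000 / 96485 = 25.67 mol.
2 electrons are transferred per Cl₂ molecule, so n(Cl₂) = 25.67 / 2 = 12.83 mol.
V = nRT/P = (12.83 × 8.314 × 352) / (93.7 × 10³ Pa) = 0.401 m³ = 401 L.

401 L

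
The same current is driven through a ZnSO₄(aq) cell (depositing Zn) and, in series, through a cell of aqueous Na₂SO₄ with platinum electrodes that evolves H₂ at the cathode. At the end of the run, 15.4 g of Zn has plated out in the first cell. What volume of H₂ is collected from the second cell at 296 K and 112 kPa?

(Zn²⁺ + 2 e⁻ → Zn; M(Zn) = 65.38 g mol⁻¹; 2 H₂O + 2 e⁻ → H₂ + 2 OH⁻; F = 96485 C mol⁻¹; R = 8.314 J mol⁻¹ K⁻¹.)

5.18 L

n(Zn) = 15.4 / 65.38 = 0.2355 mol, so n(e⁻) = 2 × 0.2355 = 0.4711 mol.
The cells are in series, so the same 0.4711 mol of electrons passes through the second cell.
2 H₂O + 2 e⁻ → H₂ + 2 OH⁻ — 2 mol e⁻ per mol H₂, so n(H₂) = 0.4711/2 = 0.2355 mol.
V = nRT/P = (0.2355 × 8.314 × 296) / (112 × 10³) = 0.00518 m³ = 5.18 L.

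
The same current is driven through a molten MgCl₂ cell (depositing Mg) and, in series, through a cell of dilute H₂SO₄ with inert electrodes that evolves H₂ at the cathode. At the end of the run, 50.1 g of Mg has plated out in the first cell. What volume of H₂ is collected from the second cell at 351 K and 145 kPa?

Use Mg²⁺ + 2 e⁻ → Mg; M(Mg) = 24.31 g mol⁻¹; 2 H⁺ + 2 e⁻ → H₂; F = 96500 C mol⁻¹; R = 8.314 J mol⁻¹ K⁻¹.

41.5 L

n(Mg) = 50.1 / 24.31 = 2.061 mol, so n(e⁻) = 2 × 2.061 = 4.122 mol.
The cells are in series, so the same 4.122 mol of electrons passes through the second cell.
2 H⁺ + 2 e⁻ → H₂ — 2 mol e⁻ per mol H₂, so n(H₂) = 4.122/2 = 2.061 mol.
V = nRT/P = (2.061 × 8.314 × 351) / (145 × 10³) = 0.0415 m³ = 41.5 L.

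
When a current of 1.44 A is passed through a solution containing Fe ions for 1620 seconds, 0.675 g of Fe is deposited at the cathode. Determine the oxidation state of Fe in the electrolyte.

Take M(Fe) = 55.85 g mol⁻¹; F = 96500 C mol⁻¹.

+2

Q = I·t = 1.440 A × 1620.0 s = 2333 C, so n(e⁻) = 2333/96500 = 0.02417 mol.
n(Fe) deposited = 0.675 / 55.85 = 0.01209 mol.
Electrons per atom = n(e⁻)/n(Fe) = 0.02417 / 0.01209 = 2.00 ≈ 2, so the ion is Fe²⁺.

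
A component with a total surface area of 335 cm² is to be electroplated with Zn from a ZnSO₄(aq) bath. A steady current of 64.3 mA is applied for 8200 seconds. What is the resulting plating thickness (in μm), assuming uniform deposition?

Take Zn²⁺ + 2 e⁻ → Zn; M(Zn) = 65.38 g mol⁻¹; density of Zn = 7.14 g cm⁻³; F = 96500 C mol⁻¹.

0.747 μm

Q = I·t = 0.06430 × 8200.0 = 527.3 C; n(e⁻) = 0.005464 mol.
n(Zn) = n(e⁻)/2 = 0.002732 mol, so m = 0.002732 × 65.38 = 0.1786 g.
Volume = m/ρ = 0.1786 / 7.14 = 0.02502 cm³.
Thickness = V/A = 0.02502 / 335 = 7.47 × 10⁻⁵ cm = 0.747 μm.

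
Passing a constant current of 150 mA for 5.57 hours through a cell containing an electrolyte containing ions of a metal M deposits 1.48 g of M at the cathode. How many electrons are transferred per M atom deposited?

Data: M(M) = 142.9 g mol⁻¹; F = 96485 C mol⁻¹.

3

Q = I·t = 0.1500 A × 20052 s = 3008 C, so n(e⁻) = 3008/96485 = 0.03117 mol.
n(M) deposited = 1.48 / 142.9 = 0.01036 mol.
Electrons per atom = n(e⁻)/n(M) = 0.03117 / 0.01036 = 3.01 ≈ 3, so the ion is M³⁺.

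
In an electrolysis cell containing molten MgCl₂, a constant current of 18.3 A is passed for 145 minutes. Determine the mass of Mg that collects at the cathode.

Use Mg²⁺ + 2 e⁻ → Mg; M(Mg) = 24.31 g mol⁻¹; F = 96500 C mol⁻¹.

Q = I·t = 18.30 A × 8700.0 s = 159200 C.
n(e⁻) = Q/F = 159200 / 96500 = 1.650 mol.
Mg²⁺ + 2 e⁻ → Mg, so n(Mg) = n(e⁻)/2 = 0.8249 mol.
m = n·M = 0.8249 × 24.31 = 20.1 g.

20.1 g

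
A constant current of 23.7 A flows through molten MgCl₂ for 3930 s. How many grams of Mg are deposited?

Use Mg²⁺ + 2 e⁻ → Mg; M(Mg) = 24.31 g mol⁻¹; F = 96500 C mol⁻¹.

11.7 g

Q = I·t = 23.70 A × 3930.0 s = 93140 C.
n(e⁻) = Q/F = 93140 / 96500 = 0.9652 mol.
Mg²⁺ + 2 e⁻ → Mg, so n(Mg) = n(e⁻)/2 = 0.4826 mol.
m = n·M = 0.4826 × 24.31 = 11.7 g.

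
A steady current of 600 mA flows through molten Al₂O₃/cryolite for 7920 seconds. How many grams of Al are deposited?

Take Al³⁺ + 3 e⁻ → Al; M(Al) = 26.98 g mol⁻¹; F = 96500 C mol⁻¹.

Q = I·t = 0.6000 A × 7920.0 s = 4752 C.
n(e⁻) = Q/F = 4752 / 96500 = 0.04924 mol.
Al³⁺ + 3 e⁻ → Al, so n(Al) = n(e⁻)/3 = 0.01641 mol.
m = n·M = 0.01641 × 26.98 = 0.443 g.

0.443 g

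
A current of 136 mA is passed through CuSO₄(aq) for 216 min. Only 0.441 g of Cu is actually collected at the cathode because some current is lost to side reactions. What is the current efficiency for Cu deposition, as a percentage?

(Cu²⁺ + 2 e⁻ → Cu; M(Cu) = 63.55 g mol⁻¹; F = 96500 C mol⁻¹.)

Q = I·t = 0.1360 × 12960 = 1763 C; n(e⁻) = 1763/96500 = 0.01826 mol.
Theoretical n(Cu) = n(e⁻)/2 = 0.009132 mol, i.e. m_theo = 0.009132 × 63.55 = 0.5804 g.
Efficiency = m_actual / m_theo = 0.441 / 0.5804 = 76.0 %.

76.0 %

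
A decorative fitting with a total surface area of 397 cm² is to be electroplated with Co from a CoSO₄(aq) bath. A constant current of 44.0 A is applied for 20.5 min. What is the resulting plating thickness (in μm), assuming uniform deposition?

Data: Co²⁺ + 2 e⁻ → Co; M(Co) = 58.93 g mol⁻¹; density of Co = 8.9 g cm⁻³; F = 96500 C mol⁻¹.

Q = I·t = 44.00 × 1230.0 = 54120 C; n(e⁻) = 0.5608 mol.
n(Co) = n(e⁻)/2 = 0.2804 mol, so m = 0.2804 × 58.93 = 16.52 g.
Volume = m/ρ = 16.52 / 8.9 = 1.857 cm³.
Thickness = V/A = 1.857 / 397 = 0.00468 cm = 46.8 μm.

46.8 μm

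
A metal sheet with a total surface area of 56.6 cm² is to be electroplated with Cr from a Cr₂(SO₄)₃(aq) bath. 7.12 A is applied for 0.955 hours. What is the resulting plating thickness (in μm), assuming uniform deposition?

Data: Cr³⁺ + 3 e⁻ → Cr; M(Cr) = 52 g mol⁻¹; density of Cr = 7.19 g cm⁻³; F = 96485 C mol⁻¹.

Q = I·t = 7.120 × 3438.0 = 24480 C; n(e⁻) = 0.2537 mol.
n(Cr) = n(e⁻)/3 = 0.08457 mol, so m = 0.08457 × 52 = 4.398 g.
Volume = m/ρ = 4.398 / 7.19 = 0.6116 cm³.
Thickness = V/A = 0.6116 / 56.6 = 0.0108 cm = 108 μm.

108 μm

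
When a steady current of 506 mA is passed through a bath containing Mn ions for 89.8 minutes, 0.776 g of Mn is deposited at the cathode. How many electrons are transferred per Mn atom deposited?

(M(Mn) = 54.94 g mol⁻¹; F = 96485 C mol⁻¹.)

Q = I·t = 0.5060 A × 5388.0 s = 2726 C, so n(e⁻) = 2726/96485 = 0.02826 mol.
n(Mn) deposited = 0.776 / 54.94 = 0.01412 mol.
Electrons per atom = n(e⁻)/n(Mn) = 0.02826 / 0.01412 = 2.00 ≈ 2, so the ion is Mn²⁺.

2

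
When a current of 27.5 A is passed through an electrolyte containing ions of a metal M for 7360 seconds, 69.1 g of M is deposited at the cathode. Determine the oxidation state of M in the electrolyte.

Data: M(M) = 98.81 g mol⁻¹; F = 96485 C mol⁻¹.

Q = I·t = 27.50 A × 7360.0 s = 202400 C, so n(e⁻) = 202400/96485 = 2.098 mol.
n(M) deposited = 69.1 / 98.81 = 0.6993 mol.
Electrons per atom = n(e⁻)/n(M) = 2.098 / 0.6993 = 3.00 ≈ 3, so the ion is M³⁺.

+3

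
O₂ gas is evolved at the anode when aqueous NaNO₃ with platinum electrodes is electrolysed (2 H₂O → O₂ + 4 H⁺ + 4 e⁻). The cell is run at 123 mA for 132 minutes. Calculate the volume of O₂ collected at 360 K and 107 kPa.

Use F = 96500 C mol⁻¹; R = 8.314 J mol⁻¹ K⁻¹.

0.0706 L

Q = I·t = 0.1230 A × 7920.0 s = 974.2 C.
n(e⁻) = Q/F = 974.2 / 96500 = 0.01009 mol.
4 electrons are transferred per O₂ molecule, so n(O₂) = 0.01009 / 4 = 0.002524 mol.
V = nRT/P = (0.002524 × 8.314 × 360) / (107 × 10³ Pa) = 7.06 × 10⁻⁵ m³ = 0.0706 L.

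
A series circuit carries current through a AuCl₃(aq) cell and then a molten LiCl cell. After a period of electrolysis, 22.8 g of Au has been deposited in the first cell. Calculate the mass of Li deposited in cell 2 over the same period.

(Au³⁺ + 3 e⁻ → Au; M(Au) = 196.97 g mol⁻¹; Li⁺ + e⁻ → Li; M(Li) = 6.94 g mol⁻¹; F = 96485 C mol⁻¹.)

n(Au) = 22.8 / 196.97 = 0.1158 mol.
Since Au³⁺ + 3 e⁻ → Au, n(e⁻) passed = 3 × 0.1158 = 0.3473 mol.
Cells in series carry the same charge, so the same 0.3473 mol of electrons passes through cell 2.
Li⁺ + e⁻ → Li, so n(Li) = 0.3473 / 1 = 0.3473 mol.
m(Li) = 0.3473 × 6.94 = 2.41 g.

2.41 g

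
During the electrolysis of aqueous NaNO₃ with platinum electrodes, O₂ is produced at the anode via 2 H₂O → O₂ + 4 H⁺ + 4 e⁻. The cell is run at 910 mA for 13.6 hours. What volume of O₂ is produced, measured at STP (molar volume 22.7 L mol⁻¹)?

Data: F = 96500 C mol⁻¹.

Q = I·t = 0.9100 A × 48960 s = 44550 C.
n(e⁻) = Q/F = 44550 / 96500 = 0.4617 mol.
4 electrons are transferred per O₂ molecule, so n(O₂) = 0.4617 / 4 = 0.1154 mol.
V = n × V_m = 0.1154 × 22.7 = 2.62 L.

2.62 L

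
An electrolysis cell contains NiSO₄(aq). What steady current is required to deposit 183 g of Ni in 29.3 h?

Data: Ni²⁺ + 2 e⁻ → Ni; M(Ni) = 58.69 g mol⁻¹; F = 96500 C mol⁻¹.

n(Ni) = 183 / 58.69 = 3.118 mol.
n(e⁻) = 2 × 3.118 = 6.236 mol.
Q = n(e⁻)·F = 6.236 × 96500 = 601800 C.
I = Q/t = 601800 / 105480 s = 5.71 A.

5.71 A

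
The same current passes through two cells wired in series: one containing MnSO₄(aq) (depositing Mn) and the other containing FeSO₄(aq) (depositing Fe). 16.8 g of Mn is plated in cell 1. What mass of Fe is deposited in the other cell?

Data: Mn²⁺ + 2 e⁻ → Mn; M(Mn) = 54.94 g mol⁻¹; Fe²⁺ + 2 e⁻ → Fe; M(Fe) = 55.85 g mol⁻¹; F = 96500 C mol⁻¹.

17.1 g

n(Mn) = 16.8 / 54.94 = 0.3058 mol.
Since Mn²⁺ + 2 e⁻ → Mn, n(e⁻) passed = 2 × 0.3058 = 0.6116 mol.
Cells in series carry the same charge, so the same 0.6116 mol of electrons passes through cell 2.
Fe²⁺ + 2 e⁻ → Fe, so n(Fe) = 0.6116 / 2 = 0.3058 mol.
m(Fe) = 0.3058 × 55.85 = 17.1 g.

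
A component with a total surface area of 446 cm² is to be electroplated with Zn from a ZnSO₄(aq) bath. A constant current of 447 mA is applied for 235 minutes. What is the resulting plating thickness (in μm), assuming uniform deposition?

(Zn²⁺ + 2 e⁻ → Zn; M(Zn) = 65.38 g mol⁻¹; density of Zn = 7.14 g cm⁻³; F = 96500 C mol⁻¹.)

Q = I·t = 0.4470 × 14100 = 6303 C; n(e⁻) = 0.06531 mol.
n(Zn) = n(e⁻)/2 = 0.03266 mol, so m = 0.03266 × 65.38 = 2.135 g.
Volume = m/ρ = 2.135 / 7.14 = 0.2990 cm³.
Thickness = V/A = 0.2990 / 446 = 6.70 × 10⁻⁴ cm = 6.70 μm.

6.70 μm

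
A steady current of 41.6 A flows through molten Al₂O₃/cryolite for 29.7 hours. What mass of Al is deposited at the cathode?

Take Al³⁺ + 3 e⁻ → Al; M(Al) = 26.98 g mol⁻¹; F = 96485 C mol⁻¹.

Q = I·t = 41.60 A × 106920 s = 4448000 C.
n(e⁻) = Q/F = 4448000 / 96485 = 46.10 mol.
Al³⁺ + 3 e⁻ → Al, so n(Al) = n(e⁻)/3 = 15.37 mol.
m = n·M = 15.37 × 26.98 = 415 g.

415 g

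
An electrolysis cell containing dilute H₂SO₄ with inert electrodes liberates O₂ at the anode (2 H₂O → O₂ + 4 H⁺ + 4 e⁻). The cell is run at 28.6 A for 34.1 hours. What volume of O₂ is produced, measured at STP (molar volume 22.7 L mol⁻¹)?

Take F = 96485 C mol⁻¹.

207 L

Q = I·t = 28.60 A × 122760 s = 3511000 C.
n(e⁻) = Q/F = 3511000 / 96485 = 36.39 mol.
4 electrons are transferred per O₂ molecule, so n(O₂) = 36.39 / 4 = 9.097 mol.
V = n × V_m = 9.097 × 22.7 = 207 L.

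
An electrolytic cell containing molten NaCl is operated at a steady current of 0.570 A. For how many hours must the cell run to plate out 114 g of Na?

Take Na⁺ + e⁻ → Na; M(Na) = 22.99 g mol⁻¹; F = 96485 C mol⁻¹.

n(Na) = m/M = 114 / 22.99 = 4.959 mol.
Each Na atom requires 1 electron, so n(e⁻) = 1 × 4.959 = 4.959 mol.
Q = n(e⁻)·F = 4.959 × 96485 = 478400 C.
t = Q/I = 478400 / 0.5700 A = 839400 s = 233 h.

233 h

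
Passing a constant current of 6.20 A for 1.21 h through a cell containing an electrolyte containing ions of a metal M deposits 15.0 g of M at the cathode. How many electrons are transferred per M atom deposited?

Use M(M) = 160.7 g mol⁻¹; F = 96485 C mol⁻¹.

3

Q = I·t = 6.200 A × 4356.0 s = 27010 C, so n(e⁻) = 27010/96485 = 0.2799 mol.
n(M) deposited = 15.0 / 160.7 = 0.09334 mol.
Electrons per atom = n(e⁻)/n(M) = 0.2799 / 0.09334 = 3.00 ≈ 3, so the ion is M³⁺.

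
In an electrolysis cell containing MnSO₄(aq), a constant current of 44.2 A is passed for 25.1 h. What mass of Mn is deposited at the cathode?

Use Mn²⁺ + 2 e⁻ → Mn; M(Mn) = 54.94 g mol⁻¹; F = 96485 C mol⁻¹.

1140 g

Q = I·t = 44.20 A × 90360 s = 3994000 C.
n(e⁻) = Q/F = 3994000 / 96485 = 41.39 mol.
Mn²⁺ + 2 e⁻ → Mn, so n(Mn) = n(e⁻)/2 = 20.70 mol.
m = n·M = 20.70 × 54.94 = 1140 g.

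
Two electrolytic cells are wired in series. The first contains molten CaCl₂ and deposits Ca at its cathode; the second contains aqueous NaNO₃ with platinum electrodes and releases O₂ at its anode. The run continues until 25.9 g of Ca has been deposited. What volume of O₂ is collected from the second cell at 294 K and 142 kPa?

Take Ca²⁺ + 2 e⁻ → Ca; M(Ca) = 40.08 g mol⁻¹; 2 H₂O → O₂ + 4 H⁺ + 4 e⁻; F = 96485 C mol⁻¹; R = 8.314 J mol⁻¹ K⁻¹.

5.56 L

n(Ca) = 25.9 / 40.08 = 0.6462 mol, so n(e⁻) = 2 × 0.6462 = 1.292 mol.
The cells are in series, so the same 1.292 mol of electrons passes through the second cell.
2 H₂O → O₂ + 4 H⁺ + 4 e⁻ — 4 mol e⁻ per mol O₂, so n(O₂) = 1.292/4 = 0.3231 mol.
V = nRT/P = (0.3231 × 8.314 × 294) / (142 × 10³) = 0.00556 m³ = 5.56 L.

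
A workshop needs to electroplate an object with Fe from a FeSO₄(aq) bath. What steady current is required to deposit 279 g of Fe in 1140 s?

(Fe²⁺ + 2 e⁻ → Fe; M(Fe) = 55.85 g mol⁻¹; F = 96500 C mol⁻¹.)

846 A

n(Fe) = 279 / 55.85 = 4.996 mol.
n(e⁻) = 2 × 4.996 = 9.991 mol.
Q = n(e⁻)·F = 9.991 × 96500 = 964100 C.
I = Q/t = 964100 / 1140.0 s = 846 A.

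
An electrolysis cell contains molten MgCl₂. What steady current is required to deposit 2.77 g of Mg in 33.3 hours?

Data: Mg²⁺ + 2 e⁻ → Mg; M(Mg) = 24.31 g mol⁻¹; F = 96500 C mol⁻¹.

n(Mg) = 2.77 / 24.31 = 0.1139 mol.
n(e⁻) = 2 × 0.1139 = 0.2279 mol.
Q = n(e⁻)·F = 0.2279 × 96500 = 21990 C.
I = Q/t = 21990 / 119880 s = 0.183 A.

0.183 A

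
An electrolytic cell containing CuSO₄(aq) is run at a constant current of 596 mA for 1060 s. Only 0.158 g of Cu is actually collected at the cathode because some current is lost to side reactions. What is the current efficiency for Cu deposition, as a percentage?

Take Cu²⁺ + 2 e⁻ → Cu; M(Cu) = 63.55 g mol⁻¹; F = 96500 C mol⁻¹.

Q = I·t = 0.5960 × 1060.0 = 631.8 C; n(e⁻) = 631.8/96500 = 0.006547 mol.
Theoretical n(Cu) = n(e⁻)/2 = 0.003273 mol, i.e. m_theo = 0.003273 × 63.55 = 0.2080 g.
Efficiency = m_actual / m_theo = 0.158 / 0.2080 = 76.0 %.

76.0 %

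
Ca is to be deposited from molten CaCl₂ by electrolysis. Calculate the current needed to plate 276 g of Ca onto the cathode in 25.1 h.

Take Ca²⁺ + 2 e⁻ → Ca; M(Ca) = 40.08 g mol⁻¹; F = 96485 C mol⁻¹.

14.7 A

n(Ca) = 276 / 40.08 = 6.886 mol.
n(e⁻) = 2 × 6.886 = 13.77 mol.
Q = n(e⁻)·F = 13.77 × 96485 = 1329000 C.
I = Q/t = 1329000 / 90360 s = 14.7 A.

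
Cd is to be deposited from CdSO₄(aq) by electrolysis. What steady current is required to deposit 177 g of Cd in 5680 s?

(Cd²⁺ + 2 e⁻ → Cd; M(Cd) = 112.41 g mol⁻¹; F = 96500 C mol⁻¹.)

53.5 A

n(Cd) = 177 / 112.41 = 1.575 mol.
n(e⁻) = 2 × 1.575 = 3.149 mol.
Q = n(e⁻)·F = 3.149 × 96500 = 303900 C.
I = Q/t = 303900 / 5680.0 s = 53.5 A.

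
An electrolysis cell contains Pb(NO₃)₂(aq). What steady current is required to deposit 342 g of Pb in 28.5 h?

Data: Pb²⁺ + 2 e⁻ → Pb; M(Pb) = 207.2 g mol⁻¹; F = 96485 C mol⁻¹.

n(Pb) = 342 / 207.2 = 1.651 mol.
n(e⁻) = 2 × 1.651 = 3.301 mol.
Q = n(e⁻)·F = 3.301 × 96485 = 318500 C.
I = Q/t = 318500 / 102600 s = 3.10 A.

3.10 A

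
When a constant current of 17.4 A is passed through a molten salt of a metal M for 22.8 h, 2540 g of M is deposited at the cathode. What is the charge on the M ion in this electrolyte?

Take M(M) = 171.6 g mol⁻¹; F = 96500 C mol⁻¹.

+1

Q = I·t = 17.40 A × 82080 s = 1428000 C, so n(e⁻) = 1428000/96500 = 14.80 mol.
n(M) deposited = 2540 / 171.6 = 14.80 mol.
Electrons per atom = n(e⁻)/n(M) = 14.80 / 14.80 = 1.00 ≈ 1, so the ion is M⁺.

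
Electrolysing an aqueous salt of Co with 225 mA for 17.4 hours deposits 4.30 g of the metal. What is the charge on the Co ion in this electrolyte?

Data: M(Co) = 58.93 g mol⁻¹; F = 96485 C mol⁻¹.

Q = I·t = 0.2250 A × 62640 s = 14090 C, so n(e⁻) = 14090/96485 = 0.1461 mol.
n(Co) deposited = 4.30 / 58.93 = 0.07297 mol.
Electrons per atom = n(e⁻)/n(Co) = 0.1461 / 0.07297 = 2.00 ≈ 2, so the ion is Co²⁺.

+2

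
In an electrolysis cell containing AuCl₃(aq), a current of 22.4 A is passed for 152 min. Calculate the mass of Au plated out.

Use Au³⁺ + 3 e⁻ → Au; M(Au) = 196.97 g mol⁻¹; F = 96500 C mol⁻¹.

Q = I·t = 22.40 A × 9120.0 s = 204300 C.
n(e⁻) = Q/F = 204300 / 96500 = 2.117 mol.
Au³⁺ + 3 e⁻ → Au, so n(Au) = n(e⁻)/3 = 0.7057 mol.
m = n·M = 0.7057 × 196.97 = 139 g.

139 g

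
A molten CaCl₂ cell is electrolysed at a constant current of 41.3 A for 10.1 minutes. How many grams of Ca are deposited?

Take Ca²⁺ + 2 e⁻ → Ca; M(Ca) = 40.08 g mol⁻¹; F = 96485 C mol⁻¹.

Q = I·t = 41.30 A × 606.00 s = 25030 C.
n(e⁻) = Q/F = 25030 / 96485 = 0.2594 mol.
Ca²⁺ + 2 e⁻ → Ca, so n(Ca) = n(e⁻)/2 = 0.1297 mol.
m = n·M = 0.1297 × 40.08 = 5.20 g.

5.20 g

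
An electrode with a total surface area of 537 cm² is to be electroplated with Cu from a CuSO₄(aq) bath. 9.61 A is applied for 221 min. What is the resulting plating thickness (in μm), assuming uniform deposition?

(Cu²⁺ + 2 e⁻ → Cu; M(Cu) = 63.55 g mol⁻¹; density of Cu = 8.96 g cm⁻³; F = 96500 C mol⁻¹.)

Q = I·t = 9.610 × 13260 = 127400 C; n(e⁻) = 1.321 mol.
n(Cu) = n(e⁻)/2 = 0.6603 mol, so m = 0.6603 × 63.55 = 41.96 g.
Volume = m/ρ = 41.96 / 8.96 = 4.683 cm³.
Thickness = V/A = 4.683 / 537 = 0.00872 cm = 87.2 μm.

87.2 μm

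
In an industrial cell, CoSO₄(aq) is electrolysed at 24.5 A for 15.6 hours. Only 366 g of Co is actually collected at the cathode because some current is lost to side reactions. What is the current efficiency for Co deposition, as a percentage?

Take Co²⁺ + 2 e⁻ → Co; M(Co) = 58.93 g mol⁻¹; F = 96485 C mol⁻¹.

87.1 %

Q = I·t = 24.50 × 56160 = 1376000 C; n(e⁻) = 1376000/96485 = 14.26 mol.
Theoretical n(Co) = n(e⁻)/2 = 7.130 mol, i.e. m_theo = 7.130 × 58.93 = 420.2 g.
Efficiency = m_actual / m_theo = 366 / 420.2 = 87.1 %.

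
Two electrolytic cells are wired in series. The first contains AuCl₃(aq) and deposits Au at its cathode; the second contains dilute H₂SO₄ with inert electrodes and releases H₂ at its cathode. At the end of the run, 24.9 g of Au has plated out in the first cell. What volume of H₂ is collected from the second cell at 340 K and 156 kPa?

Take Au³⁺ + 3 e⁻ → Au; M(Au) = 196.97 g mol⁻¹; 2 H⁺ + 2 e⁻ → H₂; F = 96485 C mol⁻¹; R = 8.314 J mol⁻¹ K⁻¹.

3.44 L

n(Au) = 24.9 / 196.97 = 0.1264 mol, so n(e⁻) = 3 × 0.1264 = 0.3792 mol.
The cells are in series, so the same 0.3792 mol of electrons passes through the second cell.
2 H⁺ + 2 e⁻ → H₂ — 2 mol e⁻ per mol H₂, so n(H₂) = 0.3792/2 = 0.1896 mol.
V = nRT/P = (0.1896 × 8.314 × 340) / (156 × 10³) = 0.00344 m³ = 3.44 L.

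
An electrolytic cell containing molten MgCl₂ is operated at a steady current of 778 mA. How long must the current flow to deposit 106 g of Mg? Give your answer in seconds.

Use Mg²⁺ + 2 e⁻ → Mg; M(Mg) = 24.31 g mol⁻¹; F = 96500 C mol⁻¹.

1.08 × 10⁶ s

n(Mg) = m/M = 106 / 24.31 = 4.360 mol.
Each Mg atom requires 2 electrons, so n(e⁻) = 2 × 4.360 = 8.721 mol.
Q = n(e⁻)·F = 8.721 × 96500 = 841500 C.
t = Q/I = 841500 / 0.7780 A = 1082000 s.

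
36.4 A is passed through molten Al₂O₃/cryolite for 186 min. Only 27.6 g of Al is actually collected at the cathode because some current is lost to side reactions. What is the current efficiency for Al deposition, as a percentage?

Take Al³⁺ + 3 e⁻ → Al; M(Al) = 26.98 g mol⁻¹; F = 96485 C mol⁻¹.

Q = I·t = 36.40 × 11160 = 406200 C; n(e⁻) = 406200/96485 = 4.210 mol.
Theoretical n(Al) = n(e⁻)/3 = 1.403 mol, i.e. m_theo = 1.403 × 26.98 = 37.86 g.
Efficiency = m_actual / m_theo = 27.6 / 37.86 = 72.9 %.

72.9 %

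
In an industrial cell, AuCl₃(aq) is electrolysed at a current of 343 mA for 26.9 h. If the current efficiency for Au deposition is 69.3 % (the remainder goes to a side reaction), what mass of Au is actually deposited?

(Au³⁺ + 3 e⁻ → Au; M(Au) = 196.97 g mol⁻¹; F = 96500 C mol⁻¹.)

15.7 g

Q = I·t = 0.3430 × 96840 = 33220 C.
n(e⁻) = 33220/96500 = 0.3442 mol; theoretically n(Au) = 0.3442/3 = 0.1147 mol, m_theo = 22.60 g.
At 69.3 % efficiency, m_actual = 0.693 × 22.60 = 15.7 g.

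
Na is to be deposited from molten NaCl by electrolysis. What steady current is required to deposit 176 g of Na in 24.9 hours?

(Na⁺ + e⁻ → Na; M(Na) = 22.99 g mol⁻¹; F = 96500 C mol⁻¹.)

8.24 A

n(Na) = 176 / 22.99 = 7.656 mol.
n(e⁻) = 1 × 7.656 = 7.656 mol.
Q = n(e⁻)·F = 7.656 × 96500 = 738800 C.
I = Q/t = 738800 / 89640 s = 8.24 A.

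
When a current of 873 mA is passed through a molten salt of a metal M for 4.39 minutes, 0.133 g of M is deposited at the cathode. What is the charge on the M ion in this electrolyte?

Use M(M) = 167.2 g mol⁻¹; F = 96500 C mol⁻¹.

Q = I·t = 0.8730 A × 263.40 s = 229.9 C, so n(e⁻) = 229.9/96500 = 0.002383 mol.
n(M) deposited = 0.133 / 167.2 = 0.0007955 mol.
Electrons per atom = n(e⁻)/n(M) = 0.002383 / 0.0007955 = 3.00 ≈ 3, so the ion is M³⁺.

+3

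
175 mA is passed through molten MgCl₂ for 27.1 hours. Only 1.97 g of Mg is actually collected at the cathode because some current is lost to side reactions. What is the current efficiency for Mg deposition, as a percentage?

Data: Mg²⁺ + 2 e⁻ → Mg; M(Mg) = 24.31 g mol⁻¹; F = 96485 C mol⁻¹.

Q = I·t = 0.1750 × 97560 = 17070 C; n(e⁻) = 17070/96485 = 0.1769 mol.
Theoretical n(Mg) = n(e⁻)/2 = 0.08847 mol, i.e. m_theo = 0.08847 × 24.31 = 2.151 g.
Efficiency = m_actual / m_theo = 1.97 / 2.151 = 91.6 %.

91.6 %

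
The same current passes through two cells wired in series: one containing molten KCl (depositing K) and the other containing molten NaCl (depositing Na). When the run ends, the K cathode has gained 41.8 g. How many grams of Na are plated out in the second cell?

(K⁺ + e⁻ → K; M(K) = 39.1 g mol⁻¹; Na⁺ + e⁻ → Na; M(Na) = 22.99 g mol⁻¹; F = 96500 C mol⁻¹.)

n(K) = 41.8 / 39.1 = 1.069 mol.
Since K⁺ + e⁻ → K, n(e⁻) passed = 1 × 1.069 = 1.069 mol.
Cells in series carry the same charge, so the same 1.069 mol of electrons passes through cell 2.
Na⁺ + e⁻ → Na, so n(Na) = 1.069 / 1 = 1.069 mol.
m(Na) = 1.069 × 22.99 = 24.6 g.

24.6 g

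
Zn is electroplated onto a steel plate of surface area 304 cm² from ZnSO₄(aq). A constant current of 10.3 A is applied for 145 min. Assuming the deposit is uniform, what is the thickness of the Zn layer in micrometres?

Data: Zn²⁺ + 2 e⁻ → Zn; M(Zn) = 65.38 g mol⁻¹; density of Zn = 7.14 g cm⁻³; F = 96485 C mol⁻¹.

Q = I·t = 10.30 × 8700.0 = 89610 C; n(e⁻) = 0.9287 mol.
n(Zn) = n(e⁻)/2 = 0.4644 mol, so m = 0.4644 × 65.38 = 30.36 g.
Volume = m/ρ = 30.36 / 7.14 = 4.252 cm³.
Thickness = V/A = 4.252 / 304 = 0.0140 cm = 140 μm.

140 μm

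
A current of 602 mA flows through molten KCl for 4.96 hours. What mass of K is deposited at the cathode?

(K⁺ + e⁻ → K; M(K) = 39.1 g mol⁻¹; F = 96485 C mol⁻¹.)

Q = I·t = 0.6020 A × 17856 s = 10750 C.
n(e⁻) = Q/F = 10750 / 96485 = 0.1114 mol.
K⁺ + e⁻ → K, so n(K) = n(e⁻)/1 = 0.1114 mol.
m = n·M = 0.1114 × 39.1 = 4.36 g.

4.36 g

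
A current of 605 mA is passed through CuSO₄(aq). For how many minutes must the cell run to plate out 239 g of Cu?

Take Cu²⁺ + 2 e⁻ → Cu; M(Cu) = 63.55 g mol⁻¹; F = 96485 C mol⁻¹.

n(Cu) = m/M = 239 / 63.55 = 3.761 mol.
Each Cu atom requires 2 electrons, so n(e⁻) = 2 × 3.761 = 7.522 mol.
Q = n(e⁻)·F = 7.522 × 96485 = 725700 C.
t = Q/I = 725700 / 0.6050 A = 1200000 s = 20000 min.

20000 min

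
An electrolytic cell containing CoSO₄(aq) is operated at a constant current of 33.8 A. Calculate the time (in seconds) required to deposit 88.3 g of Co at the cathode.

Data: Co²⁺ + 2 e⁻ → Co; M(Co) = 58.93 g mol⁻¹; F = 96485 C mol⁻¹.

n(Co) = m/M = 88.3 / 58.93 = 1.498 mol.
Each Co atom requires 2 electrons, so n(e⁻) = 2 × 1.498 = 2.997 mol.
Q = n(e⁻)·F = 2.997 × 96485 = 289100 C.
t = Q/I = 289100 / 33.80 A = 8555 s.

8550 s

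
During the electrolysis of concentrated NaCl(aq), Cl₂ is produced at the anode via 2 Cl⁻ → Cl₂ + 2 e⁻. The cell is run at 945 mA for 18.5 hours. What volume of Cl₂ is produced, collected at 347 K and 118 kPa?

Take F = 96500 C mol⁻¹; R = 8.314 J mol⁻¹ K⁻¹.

Q = I·t = 0.9450 A × 66600 s = 62940 C.
n(e⁻) = Q/F = 62940 / 96500 = 0.6522 mol.
2 electrons are transferred per Cl₂ molecule, so n(Cl₂) = 0.6522 / 2 = 0.3261 mol.
V = nRT/P = (0.3261 × 8.314 × 347) / (118 × 10³ Pa) = 0.00797 m³ = 7.97 L.

7.97 L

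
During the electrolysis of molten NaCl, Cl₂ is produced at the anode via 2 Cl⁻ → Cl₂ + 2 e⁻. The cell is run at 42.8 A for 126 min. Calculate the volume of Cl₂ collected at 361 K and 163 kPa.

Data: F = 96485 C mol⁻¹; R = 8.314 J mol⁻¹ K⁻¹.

30.9 L

Q = I·t = 42.80 A × 7560.0 s = 323600 C.
n(e⁻) = Q/F = 323600 / 96485 = 3.354 mol.
2 electrons are transferred per Cl₂ molecule, so n(Cl₂) = 3.354 / 2 = 1.677 mol.
V = nRT/P = (1.677 × 8.314 × 361) / (163 × 10³ Pa) = 0.0309 m³ = 30.9 L.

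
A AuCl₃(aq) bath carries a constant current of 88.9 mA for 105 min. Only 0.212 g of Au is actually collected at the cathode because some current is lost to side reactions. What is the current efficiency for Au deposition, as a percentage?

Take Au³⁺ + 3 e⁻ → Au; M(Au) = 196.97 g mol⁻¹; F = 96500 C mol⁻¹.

Q = I·t = 0.08890 × 6300.0 = 560.1 C; n(e⁻) = 560.1/96500 = 0.005804 mol.
Theoretical n(Au) = n(e⁻)/3 = 0.001935 mol, i.e. m_theo = 0.001935 × 196.97 = 0.3811 g.
Efficiency = m_actual / m_theo = 0.212 / 0.3811 = 55.6 %.

55.6 %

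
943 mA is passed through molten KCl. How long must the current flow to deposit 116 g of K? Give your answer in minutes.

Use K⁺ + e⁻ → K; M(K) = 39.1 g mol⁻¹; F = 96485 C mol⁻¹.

n(K) = m/M = 116 / 39.1 = 2.967 mol.
Each K atom requires 1 electron, so n(e⁻) = 1 × 2.967 = 2.967 mol.
Q = n(e⁻)·F = 2.967 × 96485 = 286200 C.
t = Q/I = 286200 / 0.9430 A = 303500 s = 5060 min.

5060 min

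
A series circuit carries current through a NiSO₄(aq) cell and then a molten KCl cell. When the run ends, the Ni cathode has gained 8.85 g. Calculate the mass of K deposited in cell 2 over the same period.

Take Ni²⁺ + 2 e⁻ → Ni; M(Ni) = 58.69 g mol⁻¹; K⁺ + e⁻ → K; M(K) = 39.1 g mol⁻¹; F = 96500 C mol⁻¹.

11.8 g

n(Ni) = 8.85 / 58.69 = 0.1508 mol.
Since Ni²⁺ + 2 e⁻ → Ni, n(e⁻) passed = 2 × 0.1508 = 0.3016 mol.
Cells in series carry the same charge, so the same 0.3016 mol of electrons passes through cell 2.
K⁺ + e⁻ → K, so n(K) = 0.3016 / 1 = 0.3016 mol.
m(K) = 0.3016 × 39.1 = 11.8 g.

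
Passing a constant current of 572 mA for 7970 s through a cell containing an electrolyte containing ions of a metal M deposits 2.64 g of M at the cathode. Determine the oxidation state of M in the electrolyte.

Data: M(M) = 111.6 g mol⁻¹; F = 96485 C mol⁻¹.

Q = I·t = 0.5720 A × 7970.0 s = 4559 C, so n(e⁻) = 4559/96485 = 0.04725 mol.
n(M) deposited = 2.64 / 111.6 = 0.02366 mol.
Electrons per atom = n(e⁻)/n(M) = 0.04725 / 0.02366 = 2.00 ≈ 2, so the ion is M²⁺.

+2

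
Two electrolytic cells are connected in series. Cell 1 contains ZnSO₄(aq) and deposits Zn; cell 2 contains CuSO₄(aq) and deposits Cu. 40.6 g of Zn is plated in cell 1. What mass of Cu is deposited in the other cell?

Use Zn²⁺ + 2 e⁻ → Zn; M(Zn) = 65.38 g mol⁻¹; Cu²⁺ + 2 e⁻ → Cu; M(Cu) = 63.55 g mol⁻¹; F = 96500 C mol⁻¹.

n(Zn) = 40.6 / 65.38 = 0.6210 mol.
Since Zn²⁺ + 2 e⁻ → Zn, n(e⁻) passed = 2 × 0.6210 = 1.242 mol.
Cells in series carry the same charge, so the same 1.242 mol of electrons passes through cell 2.
Cu²⁺ + 2 e⁻ → Cu, so n(Cu) = 1.242 / 2 = 0.6210 mol.
m(Cu) = 0.6210 × 63.55 = 39.5 g.

39.5 g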